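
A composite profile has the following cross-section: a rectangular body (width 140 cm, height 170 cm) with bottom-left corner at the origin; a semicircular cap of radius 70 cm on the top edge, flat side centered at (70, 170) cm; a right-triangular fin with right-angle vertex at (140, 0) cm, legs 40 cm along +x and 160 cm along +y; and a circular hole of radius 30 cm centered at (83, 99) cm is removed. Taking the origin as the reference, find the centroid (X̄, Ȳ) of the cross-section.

rectangular body: A = 140 × 170 = 23800.00, centroid at (70.00, 85.00).
semicircular top: A = ½π·70² = 7696.90, centroid at (70.00, 199.71).
triangular fin: A = ½·40·160 = 3200.00, centroid at (153.33, 53.33).
hole: A = −π·30² = -2827.43, centroid at (83.00, 99.00).
ΣA = 31869.47 cm², ΣAX̄ = 2460772.84 cm³, ΣAȲ = 3450890.77 cm³.
X̄ = 2460772.84/31869.47 = 77.21 cm; Ȳ = 3450890.77/31869.47 = 108.28 cm.

X̄ = 77.21 cm, Ȳ = 108.28 cm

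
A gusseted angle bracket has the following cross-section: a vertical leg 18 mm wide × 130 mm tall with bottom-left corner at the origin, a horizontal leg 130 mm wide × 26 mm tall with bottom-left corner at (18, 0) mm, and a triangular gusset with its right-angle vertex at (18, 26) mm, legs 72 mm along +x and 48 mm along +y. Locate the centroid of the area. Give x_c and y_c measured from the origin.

Part | A | x̄ᵢ | ȳᵢ | A·x̄ᵢ | A·ȳᵢ
vertical leg | 2340.00 | 9.00 | 65.00 | 21060.00 | 152100.00
horizontal leg | 3380.00 | 83.00 | 13.00 | 280540.00 | 43940.00
gusset | 1728.00 | 42.00 | 42.00 | 72576.00 | 72576.00
Σ | 7448.00 |  |  | 374176.00 | 268616.00
x_c = 374176.00 / 7448.00 = 50.24 mm
y_c = 268616.00 / 7448.00 = 36.07 mm

x_c = 50.24 mm, y_c = 36.07 mm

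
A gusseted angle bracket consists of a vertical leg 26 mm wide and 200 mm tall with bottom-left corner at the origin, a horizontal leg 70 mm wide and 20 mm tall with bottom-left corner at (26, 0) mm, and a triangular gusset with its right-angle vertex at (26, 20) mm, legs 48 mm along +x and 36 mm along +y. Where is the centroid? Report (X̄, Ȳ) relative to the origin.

X̄ = 25.36 mm, Ȳ = 75.25 mm

vertical leg: A = 26 × 200 = 5200.00, centroid at (13.00, 100.00).
horizontal leg: A = 70 × 20 = 1400.00, centroid at (61.00, 10.00).
gusset: A = ½·48·36 = 864.00, centroid at (42.00, 32.00).
ΣA = 7464.00 mm², ΣAX̄ = 189288.00 mm³, ΣAȲ = 561648.00 mm³.
X̄ = 189288.00/7464.00 = 25.36 mm; Ȳ = 561648.00/7464.00 = 75.25 mm.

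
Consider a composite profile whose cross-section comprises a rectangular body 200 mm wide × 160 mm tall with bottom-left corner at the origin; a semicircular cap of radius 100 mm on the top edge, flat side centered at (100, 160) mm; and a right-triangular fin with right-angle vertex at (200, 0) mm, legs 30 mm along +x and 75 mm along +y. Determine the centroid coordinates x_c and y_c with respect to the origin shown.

rectangular body: A = 200 × 160 = 32000.00, centroid at (100.00, 80.00).
semicircular top: A = ½π·100² = 15707.96, centroid at (100.00, 202.44).
triangular fin: A = ½·30·75 = 1125.00, centroid at (210.00, 25.00).
ΣA = 48832.96 mm²
ΣAx_c = (32000.00)(100.00) + (15707.96)(100.00) + (1125.00)(210.00) = 5007046.33 mm³
ΣAy_c = (32000.00)(80.00) + (15707.96)(202.44) + (1125.00)(25.00) = 5768065.79 mm³
x_c = 5007046.33 / 48832.96 = 102.53 mm
y_c = 5768065.79 / 48832.96 = 118.12 mm

x_c = 102.53 mm, y_c = 118.12 mm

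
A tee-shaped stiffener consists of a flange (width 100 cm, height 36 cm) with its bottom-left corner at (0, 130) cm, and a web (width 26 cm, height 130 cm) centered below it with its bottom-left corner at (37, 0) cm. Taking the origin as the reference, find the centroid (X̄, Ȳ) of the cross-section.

web: A = 26 × 130 = 3380.00, centroid at (50.00, 65.00).
flange: A = 100 × 36 = 3600.00, centroid at (50.00, 148.00).
ΣA = 6980.00 cm², ΣAX̄ = 349000.00 cm³, ΣAȲ = 752500.00 cm³.
X̄ = 349000.00/6980.00 = 50.00 cm; Ȳ = 752500.00/6980.00 = 107.81 cm.

X̄ = 50.00 cm, Ȳ = 107.81 cm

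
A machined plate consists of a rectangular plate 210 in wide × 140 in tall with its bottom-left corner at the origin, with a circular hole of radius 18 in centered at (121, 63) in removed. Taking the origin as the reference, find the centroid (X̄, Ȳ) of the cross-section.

X̄ = 104.43 in, Ȳ = 70.25 in

plate: A = 210 × 140 = 29400.00, centroid at (105.00, 70.00).
hole: A = −π·18² = -1017.88, centroid at (121.00, 63.00).
ΣA = 28382.12 in²
ΣAX̄ = (29400.00)(105.00) + (-1017.88)(121.00) = 2963837.00 in³
ΣAȲ = (29400.00)(70.00) + (-1017.88)(63.00) = 1993873.81 in³
X̄ = 2963837.00 / 28382.12 = 104.43 in
Ȳ = 1993873.81 / 28382.12 = 70.25 in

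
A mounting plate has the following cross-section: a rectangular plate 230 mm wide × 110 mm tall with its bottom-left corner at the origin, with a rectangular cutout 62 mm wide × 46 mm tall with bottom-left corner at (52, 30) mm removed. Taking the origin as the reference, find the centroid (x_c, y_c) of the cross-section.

x_c = 119.07 mm, y_c = 55.25 mm

plate: A = 230 × 110 = 25300.00, centroid at (115.00, 55.00).
hole: A = −(62 × 46) = -2852.00, centroid at (83.00, 53.00).
ΣA = 22448.00 mm², ΣAx_c = 2672784.00 mm³, ΣAy_c = 1240344.00 mm³.
x_c = 2672784.00/22448.00 = 119.07 mm; y_c = 1240344.00/22448.00 = 55.25 mm.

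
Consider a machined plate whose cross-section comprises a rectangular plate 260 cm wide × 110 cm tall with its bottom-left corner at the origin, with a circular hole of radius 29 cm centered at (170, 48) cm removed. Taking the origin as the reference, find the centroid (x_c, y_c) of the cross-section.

Part | A | x̄ᵢ | ȳᵢ | A·x̄ᵢ | A·ȳᵢ
plate | 28600.00 | 130.00 | 55.00 | 3718000.00 | 1573000.00
hole | -2642.08 | 170.00 | 48.00 | -449153.50 | -126819.81
Σ | 25957.92 |  |  | 3268846.50 | 1446180.19
x_c = 3268846.50 / 25957.92 = 125.93 cm
y_c = 1446180.19 / 25957.92 = 55.71 cm

x_c = 125.93 cm, y_c = 55.71 cm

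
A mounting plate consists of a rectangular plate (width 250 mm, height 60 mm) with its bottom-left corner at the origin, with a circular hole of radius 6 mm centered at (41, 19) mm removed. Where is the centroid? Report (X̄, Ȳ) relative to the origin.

plate: A = 250 × 60 = 15000.00, centroid at (125.00, 30.00).
hole: A = −π·6² = -113.10, centroid at (41.00, 19.00).
ΣA = 14886.90 mm²
ΣAX̄ = (15000.00)(125.00) + (-113.10)(41.00) = 1870363.01 mm³
ΣAȲ = (15000.00)(30.00) + (-113.10)(19.00) = 447851.15 mm³
X̄ = 1870363.01 / 14886.90 = 125.64 mm
Ȳ = 447851.15 / 14886.90 = 30.08 mm

X̄ = 125.64 mm, Ȳ = 30.08 mm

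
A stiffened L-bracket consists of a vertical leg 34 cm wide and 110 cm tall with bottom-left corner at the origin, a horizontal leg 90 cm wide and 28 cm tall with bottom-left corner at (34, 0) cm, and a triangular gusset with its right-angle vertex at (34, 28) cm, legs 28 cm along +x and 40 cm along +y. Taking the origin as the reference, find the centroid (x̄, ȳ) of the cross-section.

x̄ = 42.07 cm, ȳ = 38.73 cm

Part | A | x̄ᵢ | ȳᵢ | A·x̄ᵢ | A·ȳᵢ
vertical leg | 3740.00 | 17.00 | 55.00 | 63580.00 | 205700.00
horizontal leg | 2520.00 | 79.00 | 14.00 | 199080.00 | 35280.00
gusset | 560.00 | 43.33 | 41.33 | 24266.67 | 23146.67
Σ | 6820.00 |  |  | 286926.67 | 264126.67
x̄ = 286926.67 / 6820.00 = 42.07 cm
ȳ = 264126.67 / 6820.00 = 38.73 cm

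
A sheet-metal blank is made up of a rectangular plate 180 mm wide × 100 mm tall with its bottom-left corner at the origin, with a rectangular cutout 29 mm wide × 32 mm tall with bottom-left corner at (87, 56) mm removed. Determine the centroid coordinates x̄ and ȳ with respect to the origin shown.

plate: A = 180 × 100 = 18000.00, centroid at (90.00, 50.00).
hole: A = −(29 × 32) = -928.00, centroid at (101.50, 72.00).
ΣA = 17072.00 mm²
ΣAx̄ = (18000.00)(90.00) + (-928.00)(101.50) = 1525808.00 mm³
ΣAȳ = (18000.00)(50.00) + (-928.00)(72.00) = 833184.00 mm³
x̄ = 1525808.00 / 17072.00 = 89.37 mm
ȳ = 833184.00 / 17072.00 = 48.80 mm

x̄ = 89.37 mm, ȳ = 48.80 mm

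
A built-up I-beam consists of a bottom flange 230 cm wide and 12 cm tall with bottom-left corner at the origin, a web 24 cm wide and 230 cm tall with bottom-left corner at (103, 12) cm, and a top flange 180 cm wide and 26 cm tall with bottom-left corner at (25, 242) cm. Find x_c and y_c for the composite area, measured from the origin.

Part | A | x̄ᵢ | ȳᵢ | A·x̄ᵢ | A·ȳᵢ
bottom flange | 2760.00 | 115.00 | 6.00 | 317400.00 | 16560.00
web | 5520.00 | 115.00 | 127.00 | 634800.00 | 701040.00
top flange | 4680.00 | 115.00 | 255.00 | 538200.00 | 1193400.00
Σ | 12960.00 |  |  | 1490400.00 | 1911000.00
x_c = 1490400.00 / 12960.00 = 115.00 cm
y_c = 1911000.00 / 12960.00 = 147.45 cm

x_c = 115.00 cm, y_c = 147.45 cm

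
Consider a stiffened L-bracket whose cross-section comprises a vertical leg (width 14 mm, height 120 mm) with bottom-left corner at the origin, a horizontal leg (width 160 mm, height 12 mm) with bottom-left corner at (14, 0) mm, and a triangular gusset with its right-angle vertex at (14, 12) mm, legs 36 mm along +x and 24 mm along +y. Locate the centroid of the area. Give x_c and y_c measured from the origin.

Part | A | x̄ᵢ | ȳᵢ | A·x̄ᵢ | A·ȳᵢ
vertical leg | 1680.00 | 7.00 | 60.00 | 11760.00 | 100800.00
horizontal leg | 1920.00 | 94.00 | 6.00 | 180480.00 | 11520.00
gusset | 432.00 | 26.00 | 20.00 | 11232.00 | 8640.00
Σ | 4032.00 |  |  | 203472.00 | 120960.00
x_c = 203472.00 / 4032.00 = 50.46 mm
y_c = 120960.00 / 4032.00 = 30.00 mm

x_c = 50.46 mm, y_c = 30.00 mm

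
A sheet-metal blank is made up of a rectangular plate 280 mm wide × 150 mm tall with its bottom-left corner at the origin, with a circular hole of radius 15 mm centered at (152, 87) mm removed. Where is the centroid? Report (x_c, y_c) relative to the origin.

x_c = 139.79 mm, y_c = 74.79 mm

plate: A = 280 × 150 = 42000.00, centroid at (140.00, 75.00).
hole: A = −π·15² = -706.86, centroid at (152.00, 87.00).
ΣA = 41293.14 mm²
ΣAx_c = (42000.00)(140.00) + (-706.86)(152.00) = 5772557.53 mm³
ΣAy_c = (42000.00)(75.00) + (-706.86)(87.00) = 3088503.32 mm³
x_c = 5772557.53 / 41293.14 = 139.79 mm
y_c = 3088503.32 / 41293.14 = 74.79 mm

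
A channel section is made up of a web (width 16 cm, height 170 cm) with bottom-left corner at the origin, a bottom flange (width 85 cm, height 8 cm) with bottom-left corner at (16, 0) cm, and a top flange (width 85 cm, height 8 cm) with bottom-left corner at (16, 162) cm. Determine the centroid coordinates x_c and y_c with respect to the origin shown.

Part | A | x̄ᵢ | ȳᵢ | A·x̄ᵢ | A·ȳᵢ
web | 2720.00 | 8.00 | 85.00 | 21760.00 | 231200.00
bottom flange | 680.00 | 58.50 | 4.00 | 39780.00 | 2720.00
top flange | 680.00 | 58.50 | 166.00 | 39780.00 | 112880.00
Σ | 4080.00 |  |  | 101320.00 | 346800.00
x_c = 101320.00 / 4080.00 = 24.83 cm
y_c = 346800.00 / 4080.00 = 85.00 cm

x_c = 24.83 cm, y_c = 85.00 cm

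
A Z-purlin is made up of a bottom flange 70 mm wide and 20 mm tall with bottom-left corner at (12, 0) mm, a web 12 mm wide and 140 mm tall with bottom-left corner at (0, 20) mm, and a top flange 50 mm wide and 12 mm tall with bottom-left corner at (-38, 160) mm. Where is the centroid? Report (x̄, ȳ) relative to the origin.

x̄ = 18.50 mm, ȳ = 71.96 mm

bottom flange: A = 70 × 20 = 1400.00, centroid at (47.00, 10.00).
web: A = 12 × 140 = 1680.00, centroid at (6.00, 90.00).
top flange: A = 50 × 12 = 600.00, centroid at (-13.00, 166.00).
ΣA = 3680.00 mm²
ΣAx̄ = (1400.00)(47.00) + (1680.00)(6.00) + (600.00)(-13.00) = 68080.00 mm³
ΣAȳ = (1400.00)(10.00) + (1680.00)(90.00) + (600.00)(166.00) = 264800.00 mm³
x̄ = 68080.00 / 3680.00 = 18.50 mm
ȳ = 264800.00 / 3680.00 = 71.96 mm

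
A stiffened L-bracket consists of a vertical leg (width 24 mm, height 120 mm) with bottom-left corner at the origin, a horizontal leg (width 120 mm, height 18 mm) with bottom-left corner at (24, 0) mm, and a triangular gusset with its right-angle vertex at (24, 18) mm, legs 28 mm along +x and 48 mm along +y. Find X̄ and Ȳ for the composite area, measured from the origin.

Part | A | x̄ᵢ | ȳᵢ | A·x̄ᵢ | A·ȳᵢ
vertical leg | 2880.00 | 12.00 | 60.00 | 34560.00 | 172800.00
horizontal leg | 2160.00 | 84.00 | 9.00 | 181440.00 | 19440.00
gusset | 672.00 | 33.33 | 34.00 | 22400.00 | 22848.00
Σ | 5712.00 |  |  | 238400.00 | 215088.00
X̄ = 238400.00 / 5712.00 = 41.74 mm
Ȳ = 215088.00 / 5712.00 = 37.66 mm

X̄ = 41.74 mm, Ȳ = 37.66 mm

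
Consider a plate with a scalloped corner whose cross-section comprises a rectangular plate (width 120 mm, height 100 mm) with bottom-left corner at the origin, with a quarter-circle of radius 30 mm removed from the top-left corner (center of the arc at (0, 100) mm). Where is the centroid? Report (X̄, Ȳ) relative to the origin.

Part | A | x̄ᵢ | ȳᵢ | A·x̄ᵢ | A·ȳᵢ
plate | 12000.00 | 60.00 | 50.00 | 720000.00 | 600000.00
removed quarter-circle | -706.86 | 12.73 | 87.27 | -9000.00 | -61685.83
Σ | 11293.14 |  |  | 711000.00 | 538314.17
X̄ = 711000.00 / 11293.14 = 62.96 mm
Ȳ = 538314.17 / 11293.14 = 47.67 mm

X̄ = 62.96 mm, Ȳ = 47.67 mm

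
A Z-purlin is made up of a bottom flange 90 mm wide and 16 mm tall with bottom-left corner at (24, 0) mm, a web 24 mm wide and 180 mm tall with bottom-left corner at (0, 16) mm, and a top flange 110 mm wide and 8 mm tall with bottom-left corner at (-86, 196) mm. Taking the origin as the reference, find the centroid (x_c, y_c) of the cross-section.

x_c = 18.66 mm, y_c = 97.20 mm

bottom flange: A = 90 × 16 = 1440.00, centroid at (69.00, 8.00).
web: A = 24 × 180 = 4320.00, centroid at (12.00, 106.00).
top flange: A = 110 × 8 = 880.00, centroid at (-31.00, 200.00).
ΣA = 6640.00 mm², ΣAx_c = 123920.00 mm³, ΣAy_c = 645440.00 mm³.
x_c = 123920.00/6640.00 = 18.66 mm; y_c = 645440.00/6640.00 = 97.20 mm.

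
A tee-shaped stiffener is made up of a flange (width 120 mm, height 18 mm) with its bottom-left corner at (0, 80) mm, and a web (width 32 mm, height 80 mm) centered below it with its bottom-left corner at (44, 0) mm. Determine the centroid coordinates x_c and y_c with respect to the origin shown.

x_c = 60.00 mm, y_c = 62.42 mm

web: A = 32 × 80 = 2560.00, centroid at (60.00, 40.00).
flange: A = 120 × 18 = 2160.00, centroid at (60.00, 89.00).
ΣA = 4720.00 mm²
ΣAx_c = (2560.00)(60.00) + (2160.00)(60.00) = 283200.00 mm³
ΣAy_c = (2560.00)(40.00) + (2160.00)(89.00) = 294640.00 mm³
x_c = 283200.00 / 4720.00 = 60.00 mm
y_c = 294640.00 / 4720.00 = 62.42 mm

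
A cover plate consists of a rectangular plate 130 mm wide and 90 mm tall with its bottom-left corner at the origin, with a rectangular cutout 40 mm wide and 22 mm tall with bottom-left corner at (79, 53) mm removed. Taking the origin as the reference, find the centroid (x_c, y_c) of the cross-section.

plate: A = 130 × 90 = 11700.00, centroid at (65.00, 45.00).
hole: A = −(40 × 22) = -880.00, centroid at (99.00, 64.00).
ΣA = 10820.00 mm², ΣAx_c = 673380.00 mm³, ΣAy_c = 470180.00 mm³.
x_c = 673380.00/10820.00 = 62.23 mm; y_c = 470180.00/10820.00 = 43.45 mm.

x_c = 62.23 mm, y_c = 43.45 mm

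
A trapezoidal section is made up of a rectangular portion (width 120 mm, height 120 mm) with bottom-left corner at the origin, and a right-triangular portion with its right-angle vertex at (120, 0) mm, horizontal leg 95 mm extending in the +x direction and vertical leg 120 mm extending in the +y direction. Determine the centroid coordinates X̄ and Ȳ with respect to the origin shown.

Part | A | x̄ᵢ | ȳᵢ | A·x̄ᵢ | A·ȳᵢ
rectangular portion | 14400.00 | 60.00 | 60.00 | 864000.00 | 864000.00
triangular portion | 5700.00 | 151.67 | 40.00 | 864500.00 | 228000.00
Σ | 20100.00 |  |  | 1728500.00 | 1092000.00
X̄ = 1728500.00 / 20100.00 = 86.00 mm
Ȳ = 1092000.00 / 20100.00 = 54.33 mm

X̄ = 86.00 mm, Ȳ = 54.33 mm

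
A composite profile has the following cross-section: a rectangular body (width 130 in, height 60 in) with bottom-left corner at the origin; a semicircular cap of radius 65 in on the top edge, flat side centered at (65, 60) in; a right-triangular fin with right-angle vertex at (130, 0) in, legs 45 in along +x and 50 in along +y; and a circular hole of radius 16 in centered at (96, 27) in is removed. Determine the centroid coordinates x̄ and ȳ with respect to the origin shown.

x̄ = 69.41 in, ȳ = 55.04 in

Part | A | x̄ᵢ | ȳᵢ | A·x̄ᵢ | A·ȳᵢ
rectangular body | 7800.00 | 65.00 | 30.00 | 507000.00 | 234000.00
semicircular top | 6636.61 | 65.00 | 87.59 | 431379.94 | 581280.20
triangular fin | 1125.00 | 145.00 | 16.67 | 163125.00 | 18750.00
hole | -804.25 | 96.00 | 27.00 | -77207.78 | -21714.69
Σ | 14757.37 |  |  | 1024297.16 | 812315.51
x̄ = 1024297.16 / 14757.37 = 69.41 in
ȳ = 812315.51 / 14757.37 = 55.04 in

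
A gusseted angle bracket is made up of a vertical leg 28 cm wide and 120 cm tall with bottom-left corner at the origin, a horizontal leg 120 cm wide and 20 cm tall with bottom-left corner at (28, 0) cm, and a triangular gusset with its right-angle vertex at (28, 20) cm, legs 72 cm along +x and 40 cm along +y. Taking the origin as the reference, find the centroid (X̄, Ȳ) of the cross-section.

vertical leg: A = 28 × 120 = 3360.00, centroid at (14.00, 60.00).
horizontal leg: A = 120 × 20 = 2400.00, centroid at (88.00, 10.00).
gusset: A = ½·72·40 = 1440.00, centroid at (52.00, 33.33).
ΣA = 7200.00 cm², ΣAX̄ = 333120.00 cm³, ΣAȲ = 273600.00 cm³.
X̄ = 333120.00/7200.00 = 46.27 cm; Ȳ = 273600.00/7200.00 = 38.00 cm.

X̄ = 46.27 cm, Ȳ = 38.00 cm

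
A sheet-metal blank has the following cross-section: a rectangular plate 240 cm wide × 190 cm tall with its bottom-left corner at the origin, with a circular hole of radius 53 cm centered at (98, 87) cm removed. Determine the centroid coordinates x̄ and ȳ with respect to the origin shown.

x̄ = 125.28 cm, ȳ = 96.92 cm

plate: A = 240 × 190 = 45600.00, centroid at (120.00, 95.00).
hole: A = −π·53² = -8824.73, centroid at (98.00, 87.00).
ΣA = 36775.27 cm²
ΣAx̄ = (45600.00)(120.00) + (-8824.73)(98.00) = 4607176.09 cm³
ΣAȳ = (45600.00)(95.00) + (-8824.73)(87.00) = 3564248.16 cm³
x̄ = 4607176.09 / 36775.27 = 125.28 cm
ȳ = 3564248.16 / 36775.27 = 96.92 cm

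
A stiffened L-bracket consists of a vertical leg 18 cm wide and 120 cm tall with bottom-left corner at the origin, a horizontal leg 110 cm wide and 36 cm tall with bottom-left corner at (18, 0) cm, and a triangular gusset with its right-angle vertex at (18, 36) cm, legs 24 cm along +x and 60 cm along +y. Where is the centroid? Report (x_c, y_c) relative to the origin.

vertical leg: A = 18 × 120 = 2160.00, centroid at (9.00, 60.00).
horizontal leg: A = 110 × 36 = 3960.00, centroid at (73.00, 18.00).
gusset: A = ½·24·60 = 720.00, centroid at (26.00, 56.00).
ΣA = 6840.00 cm²
ΣAx_c = (2160.00)(9.00) + (3960.00)(73.00) + (720.00)(26.00) = 327240.00 cm³
ΣAy_c = (2160.00)(60.00) + (3960.00)(18.00) + (720.00)(56.00) = 241200.00 cm³
x_c = 327240.00 / 6840.00 = 47.84 cm
y_c = 241200.00 / 6840.00 = 35.26 cm

x_c = 47.84 cm, y_c = 35.26 cm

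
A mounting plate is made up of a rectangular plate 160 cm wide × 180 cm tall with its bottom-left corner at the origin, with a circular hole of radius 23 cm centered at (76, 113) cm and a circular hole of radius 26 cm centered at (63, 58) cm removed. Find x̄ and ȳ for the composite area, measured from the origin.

x̄ = 81.71 cm, ȳ = 91.19 cm

Part | A | x̄ᵢ | ȳᵢ | A·x̄ᵢ | A·ȳᵢ
plate | 28800.00 | 80.00 | 90.00 | 2304000.00 | 2592000.00
hole 1 | -1661.90 | 76.00 | 113.00 | -126304.59 | -187794.98
hole 2 | -2123.72 | 63.00 | 58.00 | -133794.15 | -123175.56
Σ | 25014.38 |  |  | 2043901.26 | 2281029.45
x̄ = 2043901.26 / 25014.38 = 81.71 cm
ȳ = 2281029.45 / 25014.38 = 91.19 cm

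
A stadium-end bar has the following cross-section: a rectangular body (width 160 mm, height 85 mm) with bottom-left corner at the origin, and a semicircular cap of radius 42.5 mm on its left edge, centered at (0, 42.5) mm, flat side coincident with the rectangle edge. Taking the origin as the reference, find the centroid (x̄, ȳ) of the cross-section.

Part | A | x̄ᵢ | ȳᵢ | A·x̄ᵢ | A·ȳᵢ
rectangular body | 13600.00 | 80.00 | 42.50 | 1088000.00 | 578000.00
semicircular end | 2837.25 | -18.04 | 42.50 | -51177.08 | 120583.16
Σ | 16437.25 |  |  | 1036822.92 | 698583.16
x̄ = 1036822.92 / 16437.25 = 63.08 mm
ȳ = 698583.16 / 16437.25 = 42.50 mm

x̄ = 63.08 mm, ȳ = 42.50 mm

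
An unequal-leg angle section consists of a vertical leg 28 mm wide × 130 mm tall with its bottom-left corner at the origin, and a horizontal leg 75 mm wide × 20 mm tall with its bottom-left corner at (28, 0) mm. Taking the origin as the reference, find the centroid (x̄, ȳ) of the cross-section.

vertical leg: A = 28 × 130 = 3640.00, centroid at (14.00, 65.00).
horizontal leg: A = 75 × 20 = 1500.00, centroid at (65.50, 10.00).
ΣA = 5140.00 mm²
ΣAx̄ = (3640.00)(14.00) + (1500.00)(65.50) = 149210.00 mm³
ΣAȳ = (3640.00)(65.00) + (1500.00)(10.00) = 251600.00 mm³
x̄ = 149210.00 / 5140.00 = 29.03 mm
ȳ = 251600.00 / 5140.00 = 48.95 mm

x̄ = 29.03 mm, ȳ = 48.95 mm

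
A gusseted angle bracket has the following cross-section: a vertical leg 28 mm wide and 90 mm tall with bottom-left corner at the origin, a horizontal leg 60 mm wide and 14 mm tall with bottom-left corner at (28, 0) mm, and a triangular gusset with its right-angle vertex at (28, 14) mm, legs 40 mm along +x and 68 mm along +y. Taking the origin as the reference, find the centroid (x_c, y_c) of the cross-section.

vertical leg: A = 28 × 90 = 2520.00, centroid at (14.00, 45.00).
horizontal leg: A = 60 × 14 = 840.00, centroid at (58.00, 7.00).
gusset: A = ½·40·68 = 1360.00, centroid at (41.33, 36.67).
ΣA = 4720.00 mm², ΣAx_c = 140213.33 mm³, ΣAy_c = 169146.67 mm³.
x_c = 140213.33/4720.00 = 29.71 mm; y_c = 169146.67/4720.00 = 35.84 mm.

x_c = 29.71 mm, y_c = 35.84 mm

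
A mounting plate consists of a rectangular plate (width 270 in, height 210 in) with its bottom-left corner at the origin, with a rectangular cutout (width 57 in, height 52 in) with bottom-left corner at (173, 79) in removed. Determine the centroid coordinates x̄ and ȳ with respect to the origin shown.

x̄ = 131.33 in, ȳ = 105.00 in

Part | A | x̄ᵢ | ȳᵢ | A·x̄ᵢ | A·ȳᵢ
plate | 56700.00 | 135.00 | 105.00 | 7654500.00 | 5953500.00
hole | -2964.00 | 201.50 | 105.00 | -597246.00 | -311220.00
Σ | 53736.00 |  |  | 7057254.00 | 5642280.00
x̄ = 7057254.00 / 53736.00 = 131.33 in
ȳ = 5642280.00 / 53736.00 = 105.00 in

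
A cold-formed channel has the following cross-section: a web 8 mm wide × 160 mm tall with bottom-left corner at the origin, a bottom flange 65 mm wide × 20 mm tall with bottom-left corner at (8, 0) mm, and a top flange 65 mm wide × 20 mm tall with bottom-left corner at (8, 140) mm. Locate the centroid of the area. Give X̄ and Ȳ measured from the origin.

web: A = 8 × 160 = 1280.00, centroid at (4.00, 80.00).
bottom flange: A = 65 × 20 = 1300.00, centroid at (40.50, 10.00).
top flange: A = 65 × 20 = 1300.00, centroid at (40.50, 150.00).
ΣA = 3880.00 mm²
ΣAX̄ = (1280.00)(4.00) + (1300.00)(40.50) + (1300.00)(40.50) = 110420.00 mm³
ΣAȲ = (1280.00)(80.00) + (1300.00)(10.00) + (1300.00)(150.00) = 310400.00 mm³
X̄ = 110420.00 / 3880.00 = 28.46 mm
Ȳ = 310400.00 / 3880.00 = 80.00 mm

X̄ = 28.46 mm, Ȳ = 80.00 mm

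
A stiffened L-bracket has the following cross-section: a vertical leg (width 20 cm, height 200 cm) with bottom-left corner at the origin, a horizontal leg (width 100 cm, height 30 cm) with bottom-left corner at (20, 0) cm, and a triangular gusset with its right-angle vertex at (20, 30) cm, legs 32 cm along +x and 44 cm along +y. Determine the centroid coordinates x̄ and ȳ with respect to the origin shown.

x̄ = 35.25 cm, ȳ = 61.84 cm

vertical leg: A = 20 × 200 = 4000.00, centroid at (10.00, 100.00).
horizontal leg: A = 100 × 30 = 3000.00, centroid at (70.00, 15.00).
gusset: A = ½·32·44 = 704.00, centroid at (30.67, 44.67).
ΣA = 7704.00 cm², ΣAx̄ = 271589.33 cm³, ΣAȳ = 476445.33 cm³.
x̄ = 271589.33/7704.00 = 35.25 cm; ȳ = 476445.33/7704.00 = 61.84 cm.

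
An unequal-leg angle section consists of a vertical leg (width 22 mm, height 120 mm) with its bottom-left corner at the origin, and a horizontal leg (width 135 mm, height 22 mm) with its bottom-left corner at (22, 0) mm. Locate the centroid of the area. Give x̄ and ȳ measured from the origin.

x̄ = 52.56 mm, ȳ = 34.06 mm

Part | A | x̄ᵢ | ȳᵢ | A·x̄ᵢ | A·ȳᵢ
vertical leg | 2640.00 | 11.00 | 60.00 | 29040.00 | 158400.00
horizontal leg | 2970.00 | 89.50 | 11.00 | 265815.00 | 32670.00
Σ | 5610.00 |  |  | 294855.00 | 191070.00
x̄ = 294855.00 / 5610.00 = 52.56 mm
ȳ = 191070.00 / 5610.00 = 34.06 mm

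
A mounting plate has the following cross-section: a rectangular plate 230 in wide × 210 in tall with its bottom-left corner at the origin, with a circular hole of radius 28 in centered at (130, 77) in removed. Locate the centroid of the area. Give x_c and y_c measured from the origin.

plate: A = 230 × 210 = 48300.00, centroid at (115.00, 105.00).
hole: A = −π·28² = -2463.01, centroid at (130.00, 77.00).
ΣA = 45836.99 in²
ΣAx_c = (48300.00)(115.00) + (-2463.01)(130.00) = 5234308.88 in³
ΣAy_c = (48300.00)(105.00) + (-2463.01)(77.00) = 4881848.33 in³
x_c = 5234308.88 / 45836.99 = 114.19 in
y_c = 4881848.33 / 45836.99 = 106.50 in

x_c = 114.19 in, y_c = 106.50 in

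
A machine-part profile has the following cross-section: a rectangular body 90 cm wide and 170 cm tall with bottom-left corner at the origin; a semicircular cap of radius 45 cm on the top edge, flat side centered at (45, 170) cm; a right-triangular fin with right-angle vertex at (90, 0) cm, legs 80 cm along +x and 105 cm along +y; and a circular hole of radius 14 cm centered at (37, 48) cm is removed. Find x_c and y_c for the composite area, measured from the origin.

x_c = 58.86 cm, y_c = 91.52 cm

rectangular body: A = 90 × 170 = 15300.00, centroid at (45.00, 85.00).
semicircular top: A = ½π·45² = 3180.86, centroid at (45.00, 189.10).
triangular fin: A = ½·80·105 = 4200.00, centroid at (116.67, 35.00).
hole: A = −π·14² = -615.75, centroid at (37.00, 48.00).
ΣA = 22065.11 cm², ΣAx_c = 1298855.99 cm³, ΣAy_c = 2019440.53 cm³.
x_c = 1298855.99/22065.11 = 58.86 cm; y_c = 2019440.53/22065.11 = 91.52 cm.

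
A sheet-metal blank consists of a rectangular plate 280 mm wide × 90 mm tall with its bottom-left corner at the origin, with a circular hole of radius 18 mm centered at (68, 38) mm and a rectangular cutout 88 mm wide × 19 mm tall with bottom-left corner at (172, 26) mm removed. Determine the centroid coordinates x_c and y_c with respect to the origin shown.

Part | A | x̄ᵢ | ȳᵢ | A·x̄ᵢ | A·ȳᵢ
plate | 25200.00 | 140.00 | 45.00 | 3528000.00 | 1134000.00
hole 1 | -1017.88 | 68.00 | 38.00 | -69215.57 | -38679.29
hole 2 | -1672.00 | 216.00 | 35.50 | -361152.00 | -59356.00
Σ | 22510.12 |  |  | 3097632.43 | 1035964.71
x_c = 3097632.43 / 22510.12 = 137.61 mm
y_c = 1035964.71 / 22510.12 = 46.02 mm

x_c = 137.61 mm, y_c = 46.02 mm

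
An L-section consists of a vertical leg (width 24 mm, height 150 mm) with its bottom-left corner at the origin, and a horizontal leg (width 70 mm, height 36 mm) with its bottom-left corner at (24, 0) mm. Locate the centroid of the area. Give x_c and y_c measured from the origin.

x_c = 31.35 mm, y_c = 51.53 mm

vertical leg: A = 24 × 150 = 3600.00, centroid at (12.00, 75.00).
horizontal leg: A = 70 × 36 = 2520.00, centroid at (59.00, 18.00).
ΣA = 6120.00 mm²
ΣAx_c = (3600.00)(12.00) + (2520.00)(59.00) = 191880.00 mm³
ΣAy_c = (3600.00)(75.00) + (2520.00)(18.00) = 315360.00 mm³
x_c = 191880.00 / 6120.00 = 31.35 mm
y_c = 315360.00 / 6120.00 = 51.53 mm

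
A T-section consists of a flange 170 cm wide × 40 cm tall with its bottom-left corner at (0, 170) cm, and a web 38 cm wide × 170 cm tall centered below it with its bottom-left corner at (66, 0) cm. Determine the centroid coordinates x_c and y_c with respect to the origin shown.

x_c = 85.00 cm, y_c = 138.85 cm

Part | A | x̄ᵢ | ȳᵢ | A·x̄ᵢ | A·ȳᵢ
web | 6460.00 | 85.00 | 85.00 | 549100.00 | 549100.00
flange | 6800.00 | 85.00 | 190.00 | 578000.00 | 1292000.00
Σ | 13260.00 |  |  | 1127100.00 | 1841100.00
x_c = 1127100.00 / 13260.00 = 85.00 cm
y_c = 1841100.00 / 13260.00 = 138.85 cm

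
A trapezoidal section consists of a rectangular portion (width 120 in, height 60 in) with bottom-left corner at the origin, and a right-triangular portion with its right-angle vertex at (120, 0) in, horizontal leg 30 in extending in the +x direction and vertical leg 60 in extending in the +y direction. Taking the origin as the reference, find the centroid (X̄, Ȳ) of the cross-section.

rectangular portion: A = 120 × 60 = 7200.00, centroid at (60.00, 30.00).
triangular portion: A = ½·30·60 = 900.00, centroid at (130.00, 20.00).
ΣA = 8100.00 in²
ΣAX̄ = (7200.00)(60.00) + (900.00)(130.00) = 549000.00 in³
ΣAȲ = (7200.00)(30.00) + (900.00)(20.00) = 234000.00 in³
X̄ = 549000.00 / 8100.00 = 67.78 in
Ȳ = 234000.00 / 8100.00 = 28.89 in

X̄ = 67.78 in, Ȳ = 28.89 in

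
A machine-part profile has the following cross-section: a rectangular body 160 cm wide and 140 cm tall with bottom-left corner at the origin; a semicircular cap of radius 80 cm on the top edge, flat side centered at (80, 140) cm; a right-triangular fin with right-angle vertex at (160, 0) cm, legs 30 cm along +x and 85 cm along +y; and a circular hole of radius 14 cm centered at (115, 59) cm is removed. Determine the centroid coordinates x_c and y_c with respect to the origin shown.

x_c = 82.81 cm, y_c = 100.16 cm

rectangular body: A = 160 × 140 = 22400.00, centroid at (80.00, 70.00).
semicircular top: A = ½π·80² = 10053.10, centroid at (80.00, 173.95).
triangular fin: A = ½·30·85 = 1275.00, centroid at (170.00, 28.33).
hole: A = −π·14² = -615.75, centroid at (115.00, 59.00).
ΣA = 33112.34 cm², ΣAx_c = 2742186.22 cm³, ΣAy_c = 3316562.46 cm³.
x_c = 2742186.22/33112.34 = 82.81 cm; y_c = 3316562.46/33112.34 = 100.16 cm.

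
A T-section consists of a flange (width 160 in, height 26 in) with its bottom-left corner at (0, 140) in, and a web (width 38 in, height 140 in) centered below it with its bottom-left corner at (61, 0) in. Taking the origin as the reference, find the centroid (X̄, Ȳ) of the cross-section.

web: A = 38 × 140 = 5320.00, centroid at (80.00, 70.00).
flange: A = 160 × 26 = 4160.00, centroid at (80.00, 153.00).
ΣA = 9480.00 in², ΣAX̄ = 758400.00 in³, ΣAȲ = 1008880.00 in³.
X̄ = 758400.00/9480.00 = 80.00 in; Ȳ = 1008880.00/9480.00 = 106.42 in.

X̄ = 80.00 in, Ȳ = 106.42 in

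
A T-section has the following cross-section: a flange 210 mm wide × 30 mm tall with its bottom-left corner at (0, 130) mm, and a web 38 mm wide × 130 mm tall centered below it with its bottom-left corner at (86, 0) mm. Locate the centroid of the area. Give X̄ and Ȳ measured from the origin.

X̄ = 105.00 mm, Ȳ = 109.84 mm

web: A = 38 × 130 = 4940.00, centroid at (105.00, 65.00).
flange: A = 210 × 30 = 6300.00, centroid at (105.00, 145.00).
ΣA = 11240.00 mm², ΣAX̄ = 1180200.00 mm³, ΣAȲ = 1234600.00 mm³.
X̄ = 1180200.00/11240.00 = 105.00 mm; Ȳ = 1234600.00/11240.00 = 109.84 mm.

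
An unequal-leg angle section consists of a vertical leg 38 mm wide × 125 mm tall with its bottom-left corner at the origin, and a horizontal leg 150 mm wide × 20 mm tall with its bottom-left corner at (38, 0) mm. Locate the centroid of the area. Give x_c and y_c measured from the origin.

Part | A | x̄ᵢ | ȳᵢ | A·x̄ᵢ | A·ȳᵢ
vertical leg | 4750.00 | 19.00 | 62.50 | 90250.00 | 296875.00
horizontal leg | 3000.00 | 113.00 | 10.00 | 339000.00 | 30000.00
Σ | 7750.00 |  |  | 429250.00 | 326875.00
x_c = 429250.00 / 7750.00 = 55.39 mm
y_c = 326875.00 / 7750.00 = 42.18 mm

x_c = 55.39 mm, y_c = 42.18 mm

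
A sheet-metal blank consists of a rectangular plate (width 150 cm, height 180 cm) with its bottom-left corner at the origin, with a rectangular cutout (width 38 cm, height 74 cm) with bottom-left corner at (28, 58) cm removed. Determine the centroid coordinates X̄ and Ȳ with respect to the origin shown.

X̄ = 78.26 cm, Ȳ = 89.42 cm

plate: A = 150 × 180 = 27000.00, centroid at (75.00, 90.00).
hole: A = −(38 × 74) = -2812.00, centroid at (47.00, 95.00).
ΣA = 24188.00 cm², ΣAX̄ = 1892836.00 cm³, ΣAȲ = 2162860.00 cm³.
X̄ = 1892836.00/24188.00 = 78.26 cm; Ȳ = 2162860.00/24188.00 = 89.42 cm.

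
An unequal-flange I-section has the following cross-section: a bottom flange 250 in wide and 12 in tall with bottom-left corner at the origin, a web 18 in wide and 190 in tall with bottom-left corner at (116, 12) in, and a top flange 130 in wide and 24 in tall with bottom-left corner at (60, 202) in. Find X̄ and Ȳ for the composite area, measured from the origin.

X̄ = 125.00 in, Ȳ = 110.23 in

Part | A | x̄ᵢ | ȳᵢ | A·x̄ᵢ | A·ȳᵢ
bottom flange | 3000.00 | 125.00 | 6.00 | 375000.00 | 18000.00
web | 3420.00 | 125.00 | 107.00 | 427500.00 | 365940.00
top flange | 3120.00 | 125.00 | 214.00 | 390000.00 | 667680.00
Σ | 9540.00 |  |  | 1192500.00 | 1051620.00
X̄ = 1192500.00 / 9540.00 = 125.00 in
Ȳ = 1051620.00 / 9540.00 = 110.23 in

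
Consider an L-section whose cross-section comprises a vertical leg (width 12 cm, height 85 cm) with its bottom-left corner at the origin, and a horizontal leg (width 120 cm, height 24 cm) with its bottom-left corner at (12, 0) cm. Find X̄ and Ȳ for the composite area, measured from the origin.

X̄ = 54.74 cm, Ȳ = 19.98 cm

Part | A | x̄ᵢ | ȳᵢ | A·x̄ᵢ | A·ȳᵢ
vertical leg | 1020.00 | 6.00 | 42.50 | 6120.00 | 43350.00
horizontal leg | 2880.00 | 72.00 | 12.00 | 207360.00 | 34560.00
Σ | 3900.00 |  |  | 213480.00 | 77910.00
X̄ = 213480.00 / 3900.00 = 54.74 cm
Ȳ = 77910.00 / 3900.00 = 19.98 cm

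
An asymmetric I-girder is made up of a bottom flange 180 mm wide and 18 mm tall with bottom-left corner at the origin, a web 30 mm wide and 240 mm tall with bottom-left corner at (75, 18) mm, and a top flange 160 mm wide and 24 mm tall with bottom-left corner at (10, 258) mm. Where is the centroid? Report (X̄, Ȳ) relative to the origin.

Part | A | x̄ᵢ | ȳᵢ | A·x̄ᵢ | A·ȳᵢ
bottom flange | 3240.00 | 90.00 | 9.00 | 291600.00 | 29160.00
web | 7200.00 | 90.00 | 138.00 | 648000.00 | 993600.00
top flange | 3840.00 | 90.00 | 270.00 | 345600.00 | 1036800.00
Σ | 14280.00 |  |  | 1285200.00 | 2059560.00
X̄ = 1285200.00 / 14280.00 = 90.00 mm
Ȳ = 2059560.00 / 14280.00 = 144.23 mm

X̄ = 90.00 mm, Ȳ = 144.23 mm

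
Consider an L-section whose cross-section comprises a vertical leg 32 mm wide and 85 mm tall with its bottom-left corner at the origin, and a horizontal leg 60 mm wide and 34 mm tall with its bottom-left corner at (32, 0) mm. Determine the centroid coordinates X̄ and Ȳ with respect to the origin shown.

X̄ = 35.71 mm, Ȳ = 31.57 mm

Part | A | x̄ᵢ | ȳᵢ | A·x̄ᵢ | A·ȳᵢ
vertical leg | 2720.00 | 16.00 | 42.50 | 43520.00 | 115600.00
horizontal leg | 2040.00 | 62.00 | 17.00 | 126480.00 | 34680.00
Σ | 4760.00 |  |  | 170000.00 | 150280.00
X̄ = 170000.00 / 4760.00 = 35.71 mm
Ȳ = 150280.00 / 4760.00 = 31.57 mm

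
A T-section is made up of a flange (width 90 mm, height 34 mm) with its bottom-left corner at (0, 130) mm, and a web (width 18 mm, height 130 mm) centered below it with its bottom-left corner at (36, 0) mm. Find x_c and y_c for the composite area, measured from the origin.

x_c = 45.00 mm, y_c = 111.47 mm

web: A = 18 × 130 = 2340.00, centroid at (45.00, 65.00).
flange: A = 90 × 34 = 3060.00, centroid at (45.00, 147.00).
ΣA = 5400.00 mm², ΣAx_c = 243000.00 mm³, ΣAy_c = 601920.00 mm³.
x_c = 243000.00/5400.00 = 45.00 mm; y_c = 601920.00/5400.00 = 111.47 mm.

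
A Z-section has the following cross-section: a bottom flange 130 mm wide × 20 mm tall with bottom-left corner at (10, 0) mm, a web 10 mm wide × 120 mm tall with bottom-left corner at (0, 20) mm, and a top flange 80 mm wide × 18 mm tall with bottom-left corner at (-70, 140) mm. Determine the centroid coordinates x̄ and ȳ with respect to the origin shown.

x̄ = 30.11 mm, ȳ = 64.23 mm

bottom flange: A = 130 × 20 = 2600.00, centroid at (75.00, 10.00).
web: A = 10 × 120 = 1200.00, centroid at (5.00, 80.00).
top flange: A = 80 × 18 = 1440.00, centroid at (-30.00, 149.00).
ΣA = 5240.00 mm², ΣAx̄ = 157800.00 mm³, ΣAȳ = 336560.00 mm³.
x̄ = 157800.00/5240.00 = 30.11 mm; ȳ = 336560.00/5240.00 = 64.23 mm.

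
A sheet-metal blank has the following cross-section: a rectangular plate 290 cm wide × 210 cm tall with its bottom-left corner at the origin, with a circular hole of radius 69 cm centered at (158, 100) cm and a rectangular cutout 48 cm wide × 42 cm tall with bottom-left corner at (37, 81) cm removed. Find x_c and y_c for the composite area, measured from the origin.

x_c = 144.43 cm, y_c = 106.84 cm

plate: A = 290 × 210 = 60900.00, centroid at (145.00, 105.00).
hole 1: A = −π·69² = -14957.12, centroid at (158.00, 100.00).
hole 2: A = −(48 × 42) = -2016.00, centroid at (61.00, 102.00).
ΣA = 43926.88 cm², ΣAx_c = 6344298.63 cm³, ΣAy_c = 4693155.74 cm³.
x_c = 6344298.63/43926.88 = 144.43 cm; y_c = 4693155.74/43926.88 = 106.84 cm.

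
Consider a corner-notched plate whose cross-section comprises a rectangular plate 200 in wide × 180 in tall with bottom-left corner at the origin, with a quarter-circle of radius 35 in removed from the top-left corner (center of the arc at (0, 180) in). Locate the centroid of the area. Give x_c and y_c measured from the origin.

plate: A = 200 × 180 = 36000.00, centroid at (100.00, 90.00).
removed quarter-circle: A = −¼π·35² = -962.11, centroid at (14.85, 165.15).
ΣA = 35037.89 in², ΣAx_c = 3585708.33 in³, ΣAy_c = 3081111.37 in³.
x_c = 3585708.33/35037.89 = 102.34 in; y_c = 3081111.37/35037.89 = 87.94 in.

x_c = 102.34 in, y_c = 87.94 in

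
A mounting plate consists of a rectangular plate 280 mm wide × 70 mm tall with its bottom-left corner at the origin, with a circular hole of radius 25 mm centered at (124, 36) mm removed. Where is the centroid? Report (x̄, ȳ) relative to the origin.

x̄ = 141.78 mm, ȳ = 34.89 mm

plate: A = 280 × 70 = 19600.00, centroid at (140.00, 35.00).
hole: A = −π·25² = -1963.50, centroid at (124.00, 36.00).
ΣA = 17636.50 mm², ΣAx̄ = 2500526.57 mm³, ΣAȳ = 615314.17 mm³.
x̄ = 2500526.57/17636.50 = 141.78 mm; ȳ = 615314.17/17636.50 = 34.89 mm.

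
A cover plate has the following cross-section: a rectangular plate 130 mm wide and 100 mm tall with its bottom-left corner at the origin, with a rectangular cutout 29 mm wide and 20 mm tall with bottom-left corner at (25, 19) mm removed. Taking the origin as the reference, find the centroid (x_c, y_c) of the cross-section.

plate: A = 130 × 100 = 13000.00, centroid at (65.00, 50.00).
hole: A = −(29 × 20) = -580.00, centroid at (39.50, 29.00).
ΣA = 12420.00 mm²
ΣAx_c = (13000.00)(65.00) + (-580.00)(39.50) = 822090.00 mm³
ΣAy_c = (13000.00)(50.00) + (-580.00)(29.00) = 633180.00 mm³
x_c = 822090.00 / 12420.00 = 66.19 mm
y_c = 633180.00 / 12420.00 = 50.98 mm

x_c = 66.19 mm, y_c = 50.98 mm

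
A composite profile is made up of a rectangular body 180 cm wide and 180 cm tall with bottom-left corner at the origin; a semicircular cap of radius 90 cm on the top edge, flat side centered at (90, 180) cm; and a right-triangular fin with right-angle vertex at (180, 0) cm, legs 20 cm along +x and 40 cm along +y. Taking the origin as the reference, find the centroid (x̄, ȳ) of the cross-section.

rectangular body: A = 180 × 180 = 32400.00, centroid at (90.00, 90.00).
semicircular top: A = ½π·90² = 12723.45, centroid at (90.00, 218.20).
triangular fin: A = ½·20·40 = 400.00, centroid at (186.67, 13.33).
ΣA = 45523.45 cm²
ΣAx̄ = (32400.00)(90.00) + (12723.45)(90.00) + (400.00)(186.67) = 4135777.19 cm³
ΣAȳ = (32400.00)(90.00) + (12723.45)(218.20) + (400.00)(13.33) = 5697554.38 cm³
x̄ = 4135777.19 / 45523.45 = 90.85 cm
ȳ = 5697554.38 / 45523.45 = 125.16 cm

x̄ = 90.85 cm, ȳ = 125.16 cm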